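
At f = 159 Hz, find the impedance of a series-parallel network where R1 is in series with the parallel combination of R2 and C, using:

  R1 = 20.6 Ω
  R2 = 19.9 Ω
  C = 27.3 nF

Step 1 — Angular frequency: ω = 2π·f = 2π·159 = 999 rad/s.
Step 2 — Component impedances:
  R1: Z = R = 20.6 Ω
  R2: Z = R = 19.9 Ω
  C: Z = 1/(jωC) = -j/(ω·C) = 0 - j3.667e+04 Ω
Step 3 — Parallel branch: R2 || C = 1/(1/R2 + 1/C) = 19.9 - j0.0108 Ω.
Step 4 — Series with R1: Z_total = R1 + (R2 || C) = 40.5 - j0.0108 Ω = 40.5∠-0.0° Ω.

Z = 40.5 - j0.0108 Ω = 40.5∠-0.0° Ω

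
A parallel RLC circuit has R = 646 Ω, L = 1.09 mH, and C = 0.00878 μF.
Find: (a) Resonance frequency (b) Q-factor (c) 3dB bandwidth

Step 1 — Resonance: ω₀ = 1/√(LC) = 1/√(0.00109·8.78e-09) = 3.233e+05 rad/s.
Step 2 — f₀ = ω₀/(2π) = 5.145e+04 Hz.
Step 3 — Parallel Q: Q = R/(ω₀L) = 646/(3.233e+05·0.00109) = 1.833.
Step 4 — Bandwidth: Δω = ω₀/Q = 1.763e+05 rad/s; BW = Δω/(2π) = 2.806e+04 Hz.

(a) f₀ = 5.145e+04 Hz  (b) Q = 1.833  (c) BW = 2.806e+04 Hz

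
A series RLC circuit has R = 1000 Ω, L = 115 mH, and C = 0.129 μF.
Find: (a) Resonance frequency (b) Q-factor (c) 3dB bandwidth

Step 1 — Resonance: ω₀ = 1/√(LC) = 1/√(0.115·1.29e-07) = 8210 rad/s.
Step 2 — f₀ = ω₀/(2π) = 1307 Hz.
Step 3 — Series Q: Q = ω₀L/R = 8210·0.115/1000 = 0.9442.
Step 4 — Bandwidth: Δω = ω₀/Q = 8696 rad/s; BW = Δω/(2π) = 1384 Hz.

(a) f₀ = 1307 Hz  (b) Q = 0.9442  (c) BW = 1384 Hz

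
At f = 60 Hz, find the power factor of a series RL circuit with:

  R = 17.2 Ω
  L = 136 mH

Step 1 — Angular frequency: ω = 2π·f = 2π·60 = 377 rad/s.
Step 2 — Component impedances:
  R: Z = R = 17.2 Ω
  L: Z = jωL = j·377·0.136 = 0 + j51.27 Ω
Step 3 — Series combination: Z_total = R + L = 17.2 + j51.27 Ω = 54.08∠71.5° Ω.
Step 4 — Power factor: PF = cos(φ) = Re(Z)/|Z| = 17.2/54.079 = 0.3181.
Step 5 — Type: Im(Z) = 51.27 ⇒ lagging (phase φ = 71.5°).

PF = 0.3181 (lagging, φ = 71.5°)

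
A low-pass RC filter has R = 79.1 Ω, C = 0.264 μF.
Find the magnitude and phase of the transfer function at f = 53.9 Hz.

Step 1 — Angular frequency: ω = 2π·53.9 = 338.7 rad/s.
Step 2 — Transfer function: H(jω) = 1/(1 + jωRC).
Step 3 — Denominator: 1 + jωRC = 1 + j·338.7·79.1·2.64e-07 = 1 + j0.007072.
Step 4 — H = 0.9999 - j0.007072.
Step 5 — Magnitude: |H| = 1 (-0.0 dB); phase: φ = -0.4°.

|H| = 1 (-0.0 dB), φ = -0.4°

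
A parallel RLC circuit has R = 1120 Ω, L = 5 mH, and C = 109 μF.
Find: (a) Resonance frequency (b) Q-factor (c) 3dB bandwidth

Step 1 — Resonance: ω₀ = 1/√(LC) = 1/√(0.005·0.000109) = 1355 rad/s.
Step 2 — f₀ = ω₀/(2π) = 215.6 Hz.
Step 3 — Parallel Q: Q = R/(ω₀L) = 1120/(1355·0.005) = 165.4.
Step 4 — Bandwidth: Δω = ω₀/Q = 8.191 rad/s; BW = Δω/(2π) = 1.304 Hz.

(a) f₀ = 215.6 Hz  (b) Q = 165.4  (c) BW = 1.304 Hz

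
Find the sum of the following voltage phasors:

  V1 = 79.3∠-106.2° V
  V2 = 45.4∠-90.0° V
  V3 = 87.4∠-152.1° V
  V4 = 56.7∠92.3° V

Step 1 — Convert each phasor to rectangular form:
  V1 = 79.3·(cos(-106.2°) + j·sin(-106.2°)) = -22.12 - j76.15 V
  V2 = 45.4·(cos(-90.0°) + j·sin(-90.0°)) = 0 - j45.4 V
  V3 = 87.4·(cos(-152.1°) + j·sin(-152.1°)) = -77.24 - j40.9 V
  V4 = 56.7·(cos(92.3°) + j·sin(92.3°)) = -2.275 + j56.65 V
Step 2 — Sum components: V_total = -101.6 - j105.8 V.
Step 3 — Convert to polar: |V_total| = 146.7 V, ∠V_total = -133.9°.

V_total = 146.7∠-133.9° V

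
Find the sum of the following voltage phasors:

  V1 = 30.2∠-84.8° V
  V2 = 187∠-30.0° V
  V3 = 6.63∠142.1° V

Step 1 — Convert each phasor to rectangular form:
  V1 = 30.2·(cos(-84.8°) + j·sin(-84.8°)) = 2.737 - j30.08 V
  V2 = 187·(cos(-30.0°) + j·sin(-30.0°)) = 161.9 - j93.5 V
  V3 = 6.63·(cos(142.1°) + j·sin(142.1°)) = -5.232 + j4.073 V
Step 2 — Sum components: V_total = 159.5 - j119.5 V.
Step 3 — Convert to polar: |V_total| = 199.3 V, ∠V_total = -36.9°.

V_total = 199.3∠-36.9° V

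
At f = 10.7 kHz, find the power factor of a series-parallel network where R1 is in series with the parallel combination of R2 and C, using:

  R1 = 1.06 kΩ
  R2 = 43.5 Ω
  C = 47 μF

Step 1 — Angular frequency: ω = 2π·f = 2π·1.07e+04 = 6.723e+04 rad/s.
Step 2 — Component impedances:
  R1: Z = R = 1060 Ω
  R2: Z = R = 43.5 Ω
  C: Z = 1/(jωC) = -j/(ω·C) = 0 - j0.3165 Ω
Step 3 — Parallel branch: R2 || C = 1/(1/R2 + 1/C) = 0.002302 - j0.3165 Ω.
Step 4 — Series with R1: Z_total = R1 + (R2 || C) = 1060 - j0.3165 Ω = 1060∠-0.0° Ω.
Step 5 — Power factor: PF = cos(φ) = Re(Z)/|Z| = 1060/1060 = 1.
Step 6 — Type: Im(Z) = -0.3165 ⇒ leading (phase φ = -0.0°).

PF = 1 (leading, φ = -0.0°)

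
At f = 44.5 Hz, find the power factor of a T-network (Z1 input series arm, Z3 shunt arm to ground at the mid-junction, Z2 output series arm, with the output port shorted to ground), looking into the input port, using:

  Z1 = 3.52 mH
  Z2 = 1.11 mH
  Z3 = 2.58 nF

Step 1 — Angular frequency: ω = 2π·f = 2π·44.5 = 279.6 rad/s.
Step 2 — Component impedances:
  Z1: Z = jωL = j·279.6·0.00352 = 0 + j0.9842 Ω
  Z2: Z = jωL = j·279.6·0.00111 = 0 + j0.3104 Ω
  Z3: Z = 1/(jωC) = -j/(ω·C) = 0 - j1.386e+06 Ω
Step 3 — With the output port shorted to ground, the output series arm Z2 runs from the junction to ground; the shunt arm Z3 also runs from the junction to ground. They appear in parallel: Z3 || Z2 = 0 + j0.3104 Ω.
Step 4 — Series with input arm Z1: Z_in = Z1 + (Z3 || Z2) = 0 + j1.295 Ω = 1.295∠90.0° Ω.
Step 5 — Power factor: PF = cos(φ) = Re(Z)/|Z| = 0/1.295 = 0.
Step 6 — Type: Im(Z) = 1.295 ⇒ lagging (phase φ = 90.0°).

PF = 0 (lagging, φ = 90.0°)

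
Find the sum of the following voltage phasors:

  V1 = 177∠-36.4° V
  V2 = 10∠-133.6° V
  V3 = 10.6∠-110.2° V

Step 1 — Convert each phasor to rectangular form:
  V1 = 177·(cos(-36.4°) + j·sin(-36.4°)) = 142.5 - j105 V
  V2 = 10·(cos(-133.6°) + j·sin(-133.6°)) = -6.896 - j7.242 V
  V3 = 10.6·(cos(-110.2°) + j·sin(-110.2°)) = -3.66 - j9.948 V
Step 2 — Sum components: V_total = 131.9 - j122.2 V.
Step 3 — Convert to polar: |V_total| = 179.8 V, ∠V_total = -42.8°.

V_total = 179.8∠-42.8° V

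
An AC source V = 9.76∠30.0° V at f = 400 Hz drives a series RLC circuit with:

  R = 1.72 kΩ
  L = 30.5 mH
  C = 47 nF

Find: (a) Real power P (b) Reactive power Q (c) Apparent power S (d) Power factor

Step 1 — Angular frequency: ω = 2π·f = 2π·400 = 2513 rad/s.
Step 2 — Component impedances:
  R: Z = R = 1720 Ω
  L: Z = jωL = j·2513·0.0305 = 0 + j76.65 Ω
  C: Z = 1/(jωC) = -j/(ω·C) = 0 - j8466 Ω
Step 3 — Series combination: Z_total = R + L + C = 1720 - j8389 Ω = 8564∠-78.4° Ω.
Step 4 — Source phasor: V = 9.76∠30.0° V = 8.452 + j4.88 V.
Step 5 — Current: I = V / Z = -0.00036 + j0.001081 A = 0.00114∠108.4° A.
Step 6 — Complex power: S = V·I* = 0.002234 - j0.0109 VA.
Step 7 — Real power: P = Re(S) = 0.002234 W.
Step 8 — Reactive power: Q = Im(S) = -0.0109 VAR.
Step 9 — Apparent power: |S| = 0.01112 VA.
Step 10 — Power factor: PF = P/|S| = 0.2009 (leading).

(a) P = 0.002234 W  (b) Q = -0.0109 VAR  (c) S = 0.01112 VA  (d) PF = 0.2009 (leading)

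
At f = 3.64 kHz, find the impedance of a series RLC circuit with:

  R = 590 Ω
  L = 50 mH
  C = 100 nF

Step 1 — Angular frequency: ω = 2π·f = 2π·3640 = 2.287e+04 rad/s.
Step 2 — Component impedances:
  R: Z = R = 590 Ω
  L: Z = jωL = j·2.287e+04·0.05 = 0 + j1144 Ω
  C: Z = 1/(jωC) = -j/(ω·C) = 0 - j437.2 Ω
Step 3 — Series combination: Z_total = R + L + C = 590 + j706.3 Ω = 920.3∠50.1° Ω.

Z = 590 + j706.3 Ω = 920.3∠50.1° Ω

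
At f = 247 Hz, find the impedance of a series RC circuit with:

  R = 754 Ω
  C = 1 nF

Step 1 — Angular frequency: ω = 2π·f = 2π·247 = 1552 rad/s.
Step 2 — Component impedances:
  R: Z = R = 754 Ω
  C: Z = 1/(jωC) = -j/(ω·C) = 0 - j6.444e+05 Ω
Step 3 — Series combination: Z_total = R + C = 754 - j6.444e+05 Ω = 6.444e+05∠-89.9° Ω.

Z = 754 - j6.444e+05 Ω = 6.444e+05∠-89.9° Ω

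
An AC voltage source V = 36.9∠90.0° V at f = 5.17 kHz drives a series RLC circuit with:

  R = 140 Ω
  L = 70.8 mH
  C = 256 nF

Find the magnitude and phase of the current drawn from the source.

Step 1 — Angular frequency: ω = 2π·f = 2π·5170 = 3.248e+04 rad/s.
Step 2 — Component impedances:
  R: Z = R = 140 Ω
  L: Z = jωL = j·3.248e+04·0.0708 = 0 + j2300 Ω
  C: Z = 1/(jωC) = -j/(ω·C) = 0 - j120.3 Ω
Step 3 — Series combination: Z_total = R + L + C = 140 + j2180 Ω = 2184∠86.3° Ω.
Step 4 — Source phasor: V = 36.9∠90.0° V = 0 + j36.9 V.
Step 5 — Ohm's law: I = V / Z_total = (0 + j36.9) / (140 + j2180) = 0.01686 + j0.001083 A.
Step 6 — Convert to polar: |I| = 0.01689 A, ∠I = 3.7°.

I = 0.01689∠3.7° A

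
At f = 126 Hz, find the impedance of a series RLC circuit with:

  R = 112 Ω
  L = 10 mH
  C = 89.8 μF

Step 1 — Angular frequency: ω = 2π·f = 2π·126 = 791.7 rad/s.
Step 2 — Component impedances:
  R: Z = R = 112 Ω
  L: Z = jωL = j·791.7·0.01 = 0 + j7.917 Ω
  C: Z = 1/(jωC) = -j/(ω·C) = 0 - j14.07 Ω
Step 3 — Series combination: Z_total = R + L + C = 112 - j6.149 Ω = 112.2∠-3.1° Ω.

Z = 112 - j6.149 Ω = 112.2∠-3.1° Ω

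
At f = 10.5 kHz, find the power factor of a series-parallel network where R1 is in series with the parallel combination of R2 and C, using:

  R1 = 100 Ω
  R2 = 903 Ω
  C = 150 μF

Step 1 — Angular frequency: ω = 2π·f = 2π·1.05e+04 = 6.597e+04 rad/s.
Step 2 — Component impedances:
  R1: Z = R = 100 Ω
  R2: Z = R = 903 Ω
  C: Z = 1/(jωC) = -j/(ω·C) = 0 - j0.1011 Ω
Step 3 — Parallel branch: R2 || C = 1/(1/R2 + 1/C) = 1.131e-05 - j0.1011 Ω.
Step 4 — Series with R1: Z_total = R1 + (R2 || C) = 100 - j0.1011 Ω = 100∠-0.1° Ω.
Step 5 — Power factor: PF = cos(φ) = Re(Z)/|Z| = 100/100 = 1.
Step 6 — Type: Im(Z) = -0.1011 ⇒ leading (phase φ = -0.1°).

PF = 1 (leading, φ = -0.1°)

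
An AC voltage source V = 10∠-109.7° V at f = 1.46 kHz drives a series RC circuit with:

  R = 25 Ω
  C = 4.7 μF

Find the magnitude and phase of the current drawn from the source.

Step 1 — Angular frequency: ω = 2π·f = 2π·1460 = 9173 rad/s.
Step 2 — Component impedances:
  R: Z = R = 25 Ω
  C: Z = 1/(jωC) = -j/(ω·C) = 0 - j23.19 Ω
Step 3 — Series combination: Z_total = R + C = 25 - j23.19 Ω = 34.1∠-42.9° Ω.
Step 4 — Source phasor: V = 10∠-109.7° V = -3.371 - j9.415 V.
Step 5 — Ohm's law: I = V / Z_total = (-3.371 - j9.415) / (25 - j23.19) = 0.1153 - j0.2696 A.
Step 6 — Convert to polar: |I| = 0.2932 A, ∠I = -66.8°.

I = 0.2932∠-66.8° A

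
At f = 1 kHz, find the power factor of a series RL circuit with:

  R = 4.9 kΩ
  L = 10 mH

Step 1 — Angular frequency: ω = 2π·f = 2π·1000 = 6283 rad/s.
Step 2 — Component impedances:
  R: Z = R = 4900 Ω
  L: Z = jωL = j·6283·0.01 = 0 + j62.83 Ω
Step 3 — Series combination: Z_total = R + L = 4900 + j62.83 Ω = 4900∠0.7° Ω.
Step 4 — Power factor: PF = cos(φ) = Re(Z)/|Z| = 4900/4900.4 = 0.9999.
Step 5 — Type: Im(Z) = 62.83 ⇒ lagging (phase φ = 0.7°).

PF = 0.9999 (lagging, φ = 0.7°)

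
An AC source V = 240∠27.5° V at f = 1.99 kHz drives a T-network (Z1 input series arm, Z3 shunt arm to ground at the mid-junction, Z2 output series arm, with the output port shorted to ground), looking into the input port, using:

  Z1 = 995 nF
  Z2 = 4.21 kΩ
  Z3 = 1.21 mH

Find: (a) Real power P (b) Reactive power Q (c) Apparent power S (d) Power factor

Step 1 — Angular frequency: ω = 2π·f = 2π·1990 = 1.25e+04 rad/s.
Step 2 — Component impedances:
  Z1: Z = 1/(jωC) = -j/(ω·C) = 0 - j80.38 Ω
  Z2: Z = R = 4210 Ω
  Z3: Z = jωL = j·1.25e+04·0.00121 = 0 + j15.13 Ω
Step 3 — With the output port shorted to ground, the output series arm Z2 runs from the junction to ground; the shunt arm Z3 also runs from the junction to ground. They appear in parallel: Z3 || Z2 = 0.05437 + j15.13 Ω.
Step 4 — Series with input arm Z1: Z_in = Z1 + (Z3 || Z2) = 0.05437 - j65.25 Ω = 65.25∠-90.0° Ω.
Step 5 — Source phasor: V = 240∠27.5° V = 212.9 + j110.8 V.
Step 6 — Current: I = V / Z = -1.696 + j3.264 A = 3.678∠117.5° A.
Step 7 — Complex power: S = V·I* = 0.7355 - j882.8 VA.
Step 8 — Real power: P = Re(S) = 0.7355 W.
Step 9 — Reactive power: Q = Im(S) = -882.8 VAR.
Step 10 — Apparent power: |S| = 882.8 VA.
Step 11 — Power factor: PF = P/|S| = 0.0008332 (leading).

(a) P = 0.7355 W  (b) Q = -882.8 VAR  (c) S = 882.8 VA  (d) PF = 0.0008332 (leading)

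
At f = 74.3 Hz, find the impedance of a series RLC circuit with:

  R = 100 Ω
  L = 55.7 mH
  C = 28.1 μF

Step 1 — Angular frequency: ω = 2π·f = 2π·74.3 = 466.8 rad/s.
Step 2 — Component impedances:
  R: Z = R = 100 Ω
  L: Z = jωL = j·466.8·0.0557 = 0 + j26 Ω
  C: Z = 1/(jωC) = -j/(ω·C) = 0 - j76.23 Ω
Step 3 — Series combination: Z_total = R + L + C = 100 - j50.23 Ω = 111.9∠-26.7° Ω.

Z = 100 - j50.23 Ω = 111.9∠-26.7° Ω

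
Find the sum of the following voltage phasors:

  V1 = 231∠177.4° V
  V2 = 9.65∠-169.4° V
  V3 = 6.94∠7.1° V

Step 1 — Convert each phasor to rectangular form:
  V1 = 231·(cos(177.4°) + j·sin(177.4°)) = -230.8 + j10.48 V
  V2 = 9.65·(cos(-169.4°) + j·sin(-169.4°)) = -9.485 - j1.775 V
  V3 = 6.94·(cos(7.1°) + j·sin(7.1°)) = 6.887 + j0.8578 V
Step 2 — Sum components: V_total = -233.4 + j9.562 V.
Step 3 — Convert to polar: |V_total| = 233.6 V, ∠V_total = 177.7°.

V_total = 233.6∠177.7° V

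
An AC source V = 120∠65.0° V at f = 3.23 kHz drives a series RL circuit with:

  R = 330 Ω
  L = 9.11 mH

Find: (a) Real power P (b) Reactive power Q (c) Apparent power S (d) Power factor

Step 1 — Angular frequency: ω = 2π·f = 2π·3230 = 2.029e+04 rad/s.
Step 2 — Component impedances:
  R: Z = R = 330 Ω
  L: Z = jωL = j·2.029e+04·0.00911 = 0 + j184.9 Ω
Step 3 — Series combination: Z_total = R + L = 330 + j184.9 Ω = 378.3∠29.3° Ω.
Step 4 — Source phasor: V = 120∠65.0° V = 50.71 + j108.8 V.
Step 5 — Current: I = V / Z = 0.2575 + j0.1853 A = 0.3172∠35.7° A.
Step 6 — Complex power: S = V·I* = 33.21 + j18.61 VA.
Step 7 — Real power: P = Re(S) = 33.21 W.
Step 8 — Reactive power: Q = Im(S) = 18.61 VAR.
Step 9 — Apparent power: |S| = 38.07 VA.
Step 10 — Power factor: PF = P/|S| = 0.8724 (lagging).

(a) P = 33.21 W  (b) Q = 18.61 VAR  (c) S = 38.07 VA  (d) PF = 0.8724 (lagging)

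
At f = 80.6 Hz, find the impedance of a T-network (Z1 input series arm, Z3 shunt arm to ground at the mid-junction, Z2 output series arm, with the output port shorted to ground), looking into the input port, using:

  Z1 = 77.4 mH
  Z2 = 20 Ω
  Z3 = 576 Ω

Step 1 — Angular frequency: ω = 2π·f = 2π·80.6 = 506.4 rad/s.
Step 2 — Component impedances:
  Z1: Z = jωL = j·506.4·0.0774 = 0 + j39.2 Ω
  Z2: Z = R = 20 Ω
  Z3: Z = R = 576 Ω
Step 3 — With the output port shorted to ground, the output series arm Z2 runs from the junction to ground; the shunt arm Z3 also runs from the junction to ground. They appear in parallel: Z3 || Z2 = 19.33 Ω.
Step 4 — Series with input arm Z1: Z_in = Z1 + (Z3 || Z2) = 19.33 + j39.2 Ω = 43.7∠63.8° Ω.

Z = 19.33 + j39.2 Ω = 43.7∠63.8° Ω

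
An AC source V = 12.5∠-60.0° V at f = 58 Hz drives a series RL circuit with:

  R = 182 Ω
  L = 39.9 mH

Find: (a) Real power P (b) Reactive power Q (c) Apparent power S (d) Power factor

Step 1 — Angular frequency: ω = 2π·f = 2π·58 = 364.4 rad/s.
Step 2 — Component impedances:
  R: Z = R = 182 Ω
  L: Z = jωL = j·364.4·0.0399 = 0 + j14.54 Ω
Step 3 — Series combination: Z_total = R + L = 182 + j14.54 Ω = 182.6∠4.6° Ω.
Step 4 — Source phasor: V = 12.5∠-60.0° V = 6.25 - j10.83 V.
Step 5 — Current: I = V / Z = 0.0294 - j0.06183 A = 0.06846∠-64.6° A.
Step 6 — Complex power: S = V·I* = 0.8531 + j0.06815 VA.
Step 7 — Real power: P = Re(S) = 0.8531 W.
Step 8 — Reactive power: Q = Im(S) = 0.06815 VAR.
Step 9 — Apparent power: |S| = 0.8558 VA.
Step 10 — Power factor: PF = P/|S| = 0.9968 (lagging).

(a) P = 0.8531 W  (b) Q = 0.06815 VAR  (c) S = 0.8558 VA  (d) PF = 0.9968 (lagging)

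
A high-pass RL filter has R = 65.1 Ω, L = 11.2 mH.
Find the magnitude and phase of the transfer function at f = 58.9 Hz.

Step 1 — Angular frequency: ω = 2π·58.9 = 370.1 rad/s.
Step 2 — Transfer function: H(jω) = jωL/(R + jωL).
Step 3 — Numerator jωL = j·4.145; denominator R + jωL = 65.1 + j4.145.
Step 4 — H = 0.004037 + j0.06341.
Step 5 — Magnitude: |H| = 0.06354 (-23.9 dB); phase: φ = 86.4°.

|H| = 0.06354 (-23.9 dB), φ = 86.4°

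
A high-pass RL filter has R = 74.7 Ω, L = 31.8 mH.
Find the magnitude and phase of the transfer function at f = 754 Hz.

Step 1 — Angular frequency: ω = 2π·754 = 4738 rad/s.
Step 2 — Transfer function: H(jω) = jωL/(R + jωL).
Step 3 — Numerator jωL = j·150.7; denominator R + jωL = 74.7 + j150.7.
Step 4 — H = 0.8027 + j0.398.
Step 5 — Magnitude: |H| = 0.8959 (-1.0 dB); phase: φ = 26.4°.

|H| = 0.8959 (-1.0 dB), φ = 26.4°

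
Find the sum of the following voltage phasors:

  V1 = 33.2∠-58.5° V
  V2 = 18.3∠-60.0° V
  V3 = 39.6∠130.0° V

Step 1 — Convert each phasor to rectangular form:
  V1 = 33.2·(cos(-58.5°) + j·sin(-58.5°)) = 17.35 - j28.31 V
  V2 = 18.3·(cos(-60.0°) + j·sin(-60.0°)) = 9.15 - j15.85 V
  V3 = 39.6·(cos(130.0°) + j·sin(130.0°)) = -25.45 + j30.34 V
Step 2 — Sum components: V_total = 1.043 - j13.82 V.
Step 3 — Convert to polar: |V_total| = 13.86 V, ∠V_total = -85.7°.

V_total = 13.86∠-85.7° V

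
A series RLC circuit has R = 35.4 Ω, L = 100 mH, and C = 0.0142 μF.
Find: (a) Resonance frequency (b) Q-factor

Step 1 — Resonance condition Im(Z)=0 gives ω₀ = 1/√(LC).
Step 2 — ω₀ = 1/√(0.1·1.42e-08) = 2.654e+04 rad/s.
Step 3 — f₀ = ω₀/(2π) = 4224 Hz.
Step 4 — Series Q: Q = ω₀L/R = 2.654e+04·0.1/35.4 = 74.96.

(a) f₀ = 4224 Hz  (b) Q = 74.96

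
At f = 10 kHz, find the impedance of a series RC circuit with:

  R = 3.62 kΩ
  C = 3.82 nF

Step 1 — Angular frequency: ω = 2π·f = 2π·1e+04 = 6.283e+04 rad/s.
Step 2 — Component impedances:
  R: Z = R = 3620 Ω
  C: Z = 1/(jωC) = -j/(ω·C) = 0 - j4166 Ω
Step 3 — Series combination: Z_total = R + C = 3620 - j4166 Ω = 5519∠-49.0° Ω.

Z = 3620 - j4166 Ω = 5519∠-49.0° Ω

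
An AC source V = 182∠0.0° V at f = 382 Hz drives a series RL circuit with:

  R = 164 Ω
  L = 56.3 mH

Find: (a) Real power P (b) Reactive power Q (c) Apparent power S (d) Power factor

Step 1 — Angular frequency: ω = 2π·f = 2π·382 = 2400 rad/s.
Step 2 — Component impedances:
  R: Z = R = 164 Ω
  L: Z = jωL = j·2400·0.0563 = 0 + j135.1 Ω
Step 3 — Series combination: Z_total = R + L = 164 + j135.1 Ω = 212.5∠39.5° Ω.
Step 4 — Source phasor: V = 182∠0.0° V = 182 V.
Step 5 — Current: I = V / Z = 0.661 - j0.5446 A = 0.8565∠-39.5° A.
Step 6 — Complex power: S = V·I* = 120.3 + j99.12 VA.
Step 7 — Real power: P = Re(S) = 120.3 W.
Step 8 — Reactive power: Q = Im(S) = 99.12 VAR.
Step 9 — Apparent power: |S| = 155.9 VA.
Step 10 — Power factor: PF = P/|S| = 0.7718 (lagging).

(a) P = 120.3 W  (b) Q = 99.12 VAR  (c) S = 155.9 VA  (d) PF = 0.7718 (lagging)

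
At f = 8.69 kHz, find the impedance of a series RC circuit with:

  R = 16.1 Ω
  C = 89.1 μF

Step 1 — Angular frequency: ω = 2π·f = 2π·8690 = 5.46e+04 rad/s.
Step 2 — Component impedances:
  R: Z = R = 16.1 Ω
  C: Z = 1/(jωC) = -j/(ω·C) = 0 - j0.2056 Ω
Step 3 — Series combination: Z_total = R + C = 16.1 - j0.2056 Ω = 16.1∠-0.7° Ω.

Z = 16.1 - j0.2056 Ω = 16.1∠-0.7° Ω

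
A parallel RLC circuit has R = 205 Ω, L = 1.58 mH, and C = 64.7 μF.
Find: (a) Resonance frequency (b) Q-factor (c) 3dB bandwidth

Step 1 — Resonance: ω₀ = 1/√(LC) = 1/√(0.00158·6.47e-05) = 3128 rad/s.
Step 2 — f₀ = ω₀/(2π) = 497.8 Hz.
Step 3 — Parallel Q: Q = R/(ω₀L) = 205/(3128·0.00158) = 41.48.
Step 4 — Bandwidth: Δω = ω₀/Q = 75.39 rad/s; BW = Δω/(2π) = 12 Hz.

(a) f₀ = 497.8 Hz  (b) Q = 41.48  (c) BW = 12 Hz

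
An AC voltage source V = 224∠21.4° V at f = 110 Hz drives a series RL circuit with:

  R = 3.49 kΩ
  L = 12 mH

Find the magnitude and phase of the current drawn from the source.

Step 1 — Angular frequency: ω = 2π·f = 2π·110 = 691.2 rad/s.
Step 2 — Component impedances:
  R: Z = R = 3490 Ω
  L: Z = jωL = j·691.2·0.012 = 0 + j8.294 Ω
Step 3 — Series combination: Z_total = R + L = 3490 + j8.294 Ω = 3490∠0.1° Ω.
Step 4 — Source phasor: V = 224∠21.4° V = 208.6 + j81.73 V.
Step 5 — Ohm's law: I = V / Z_total = (208.6 + j81.73) / (3490 + j8.294) = 0.05981 + j0.02328 A.
Step 6 — Convert to polar: |I| = 0.06418 A, ∠I = 21.3°.

I = 0.06418∠21.3° A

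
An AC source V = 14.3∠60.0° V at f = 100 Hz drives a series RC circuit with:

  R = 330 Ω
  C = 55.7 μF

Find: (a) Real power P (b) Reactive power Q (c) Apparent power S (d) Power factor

Step 1 — Angular frequency: ω = 2π·f = 2π·100 = 628.3 rad/s.
Step 2 — Component impedances:
  R: Z = R = 330 Ω
  C: Z = 1/(jωC) = -j/(ω·C) = 0 - j28.57 Ω
Step 3 — Series combination: Z_total = R + C = 330 - j28.57 Ω = 331.2∠-4.9° Ω.
Step 4 — Source phasor: V = 14.3∠60.0° V = 7.15 + j12.38 V.
Step 5 — Current: I = V / Z = 0.01828 + j0.03911 A = 0.04317∠64.9° A.
Step 6 — Complex power: S = V·I* = 0.6151 - j0.05326 VA.
Step 7 — Real power: P = Re(S) = 0.6151 W.
Step 8 — Reactive power: Q = Im(S) = -0.05326 VAR.
Step 9 — Apparent power: |S| = 0.6174 VA.
Step 10 — Power factor: PF = P/|S| = 0.9963 (leading).

(a) P = 0.6151 W  (b) Q = -0.05326 VAR  (c) S = 0.6174 VA  (d) PF = 0.9963 (leading)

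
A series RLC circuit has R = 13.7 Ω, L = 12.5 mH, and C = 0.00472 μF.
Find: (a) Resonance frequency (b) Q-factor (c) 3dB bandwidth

Step 1 — Resonance: ω₀ = 1/√(LC) = 1/√(0.0125·4.72e-09) = 1.302e+05 rad/s.
Step 2 — f₀ = ω₀/(2π) = 2.072e+04 Hz.
Step 3 — Series Q: Q = ω₀L/R = 1.302e+05·0.0125/13.7 = 118.8.
Step 4 — Bandwidth: Δω = ω₀/Q = 1096 rad/s; BW = Δω/(2π) = 174.4 Hz.

(a) f₀ = 2.072e+04 Hz  (b) Q = 118.8  (c) BW = 174.4 Hz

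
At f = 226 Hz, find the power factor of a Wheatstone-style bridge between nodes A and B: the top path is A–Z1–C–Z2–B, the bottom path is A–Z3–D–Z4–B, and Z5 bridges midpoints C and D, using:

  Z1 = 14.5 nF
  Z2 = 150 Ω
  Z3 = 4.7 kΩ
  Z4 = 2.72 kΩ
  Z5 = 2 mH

Step 1 — Angular frequency: ω = 2π·f = 2π·226 = 1420 rad/s.
Step 2 — Component impedances:
  Z1: Z = 1/(jωC) = -j/(ω·C) = 0 - j4.857e+04 Ω
  Z2: Z = R = 150 Ω
  Z3: Z = R = 4700 Ω
  Z4: Z = R = 2720 Ω
  Z5: Z = jωL = j·1420·0.002 = 0 + j2.84 Ω
Step 3 — Bridge requires nodal analysis (the Z5 bridge couples midpoints C and D, so the two paths cannot be reduced to a simple series/parallel combination). Setting node B to ground and injecting 1 A at node A, the 3-node admittance system at A, C, D solves to V_A = Z_AB = 4799 - j448.1 Ω = 4820∠-5.3° Ω.
Step 4 — Power factor: PF = cos(φ) = Re(Z)/|Z| = 4799.1/4819.9 = 0.9957.
Step 5 — Type: Im(Z) = -448.1 ⇒ leading (phase φ = -5.3°).

PF = 0.9957 (leading, φ = -5.3°)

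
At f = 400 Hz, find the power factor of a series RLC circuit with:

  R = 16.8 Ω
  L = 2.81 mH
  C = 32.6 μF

Step 1 — Angular frequency: ω = 2π·f = 2π·400 = 2513 rad/s.
Step 2 — Component impedances:
  R: Z = R = 16.8 Ω
  L: Z = jωL = j·2513·0.00281 = 0 + j7.062 Ω
  C: Z = 1/(jωC) = -j/(ω·C) = 0 - j12.21 Ω
Step 3 — Series combination: Z_total = R + L + C = 16.8 - j5.143 Ω = 17.57∠-17.0° Ω.
Step 4 — Power factor: PF = cos(φ) = Re(Z)/|Z| = 16.8/17.57 = 0.9562.
Step 5 — Type: Im(Z) = -5.143 ⇒ leading (phase φ = -17.0°).

PF = 0.9562 (leading, φ = -17.0°)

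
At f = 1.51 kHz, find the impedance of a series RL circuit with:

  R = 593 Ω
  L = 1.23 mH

Step 1 — Angular frequency: ω = 2π·f = 2π·1510 = 9488 rad/s.
Step 2 — Component impedances:
  R: Z = R = 593 Ω
  L: Z = jωL = j·9488·0.00123 = 0 + j11.67 Ω
Step 3 — Series combination: Z_total = R + L = 593 + j11.67 Ω = 593.1∠1.1° Ω.

Z = 593 + j11.67 Ω = 593.1∠1.1° Ω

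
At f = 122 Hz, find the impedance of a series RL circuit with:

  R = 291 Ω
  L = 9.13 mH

Step 1 — Angular frequency: ω = 2π·f = 2π·122 = 766.5 rad/s.
Step 2 — Component impedances:
  R: Z = R = 291 Ω
  L: Z = jωL = j·766.5·0.00913 = 0 + j6.999 Ω
Step 3 — Series combination: Z_total = R + L = 291 + j6.999 Ω = 291.1∠1.4° Ω.

Z = 291 + j6.999 Ω = 291.1∠1.4° Ω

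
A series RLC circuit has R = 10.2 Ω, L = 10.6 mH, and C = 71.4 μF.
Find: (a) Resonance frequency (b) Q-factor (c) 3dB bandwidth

Step 1 — Resonance condition Im(Z)=0 gives ω₀ = 1/√(LC).
Step 2 — ω₀ = 1/√(0.0106·7.14e-05) = 1149 rad/s.
Step 3 — f₀ = ω₀/(2π) = 182.9 Hz.
Step 4 — Series Q: Q = ω₀L/R = 1149·0.0106/10.2 = 1.195.
Step 5 — 3dB bandwidth: Δω = ω₀/Q = 962.3 rad/s; BW = Δω/(2π) = 153.1 Hz.

(a) f₀ = 182.9 Hz  (b) Q = 1.195  (c) BW = 153.1 Hz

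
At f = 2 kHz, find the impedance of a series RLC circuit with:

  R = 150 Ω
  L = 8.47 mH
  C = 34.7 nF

Step 1 — Angular frequency: ω = 2π·f = 2π·2000 = 1.257e+04 rad/s.
Step 2 — Component impedances:
  R: Z = R = 150 Ω
  L: Z = jωL = j·1.257e+04·0.00847 = 0 + j106.4 Ω
  C: Z = 1/(jωC) = -j/(ω·C) = 0 - j2293 Ω
Step 3 — Series combination: Z_total = R + L + C = 150 - j2187 Ω = 2192∠-86.1° Ω.

Z = 150 - j2187 Ω = 2192∠-86.1° Ω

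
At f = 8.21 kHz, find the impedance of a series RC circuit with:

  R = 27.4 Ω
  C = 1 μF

Step 1 — Angular frequency: ω = 2π·f = 2π·8210 = 5.158e+04 rad/s.
Step 2 — Component impedances:
  R: Z = R = 27.4 Ω
  C: Z = 1/(jωC) = -j/(ω·C) = 0 - j19.39 Ω
Step 3 — Series combination: Z_total = R + C = 27.4 - j19.39 Ω = 33.56∠-35.3° Ω.

Z = 27.4 - j19.39 Ω = 33.56∠-35.3° Ω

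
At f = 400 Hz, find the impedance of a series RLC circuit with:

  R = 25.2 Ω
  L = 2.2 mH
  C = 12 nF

Step 1 — Angular frequency: ω = 2π·f = 2π·400 = 2513 rad/s.
Step 2 — Component impedances:
  R: Z = R = 25.2 Ω
  L: Z = jωL = j·2513·0.0022 = 0 + j5.529 Ω
  C: Z = 1/(jωC) = -j/(ω·C) = 0 - j3.316e+04 Ω
Step 3 — Series combination: Z_total = R + L + C = 25.2 - j3.315e+04 Ω = 3.315e+04∠-90.0° Ω.

Z = 25.2 - j3.315e+04 Ω = 3.315e+04∠-90.0° Ω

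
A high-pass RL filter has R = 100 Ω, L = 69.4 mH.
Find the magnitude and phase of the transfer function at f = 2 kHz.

Step 1 — Angular frequency: ω = 2π·2000 = 1.257e+04 rad/s.
Step 2 — Transfer function: H(jω) = jωL/(R + jωL).
Step 3 — Numerator jωL = j·872.1; denominator R + jωL = 100 + j872.1.
Step 4 — H = 0.987 + j0.1132.
Step 5 — Magnitude: |H| = 0.9935 (-0.1 dB); phase: φ = 6.5°.

|H| = 0.9935 (-0.1 dB), φ = 6.5°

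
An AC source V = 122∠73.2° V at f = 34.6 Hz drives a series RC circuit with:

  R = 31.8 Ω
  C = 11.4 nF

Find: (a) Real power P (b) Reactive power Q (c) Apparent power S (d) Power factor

Step 1 — Angular frequency: ω = 2π·f = 2π·34.6 = 217.4 rad/s.
Step 2 — Component impedances:
  R: Z = R = 31.8 Ω
  C: Z = 1/(jωC) = -j/(ω·C) = 0 - j4.035e+05 Ω
Step 3 — Series combination: Z_total = R + C = 31.8 - j4.035e+05 Ω = 4.035e+05∠-90.0° Ω.
Step 4 — Source phasor: V = 122∠73.2° V = 35.26 + j116.8 V.
Step 5 — Current: I = V / Z = -0.0002894 + j8.741e-05 A = 0.0003024∠163.2° A.
Step 6 — Complex power: S = V·I* = 2.907e-06 - j0.03689 VA.
Step 7 — Real power: P = Re(S) = 2.907e-06 W.
Step 8 — Reactive power: Q = Im(S) = -0.03689 VAR.
Step 9 — Apparent power: |S| = 0.03689 VA.
Step 10 — Power factor: PF = P/|S| = 7.881e-05 (leading).

(a) P = 2.907e-06 W  (b) Q = -0.03689 VAR  (c) S = 0.03689 VA  (d) PF = 7.881e-05 (leading)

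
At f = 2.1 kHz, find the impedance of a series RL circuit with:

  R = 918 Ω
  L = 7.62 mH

Step 1 — Angular frequency: ω = 2π·f = 2π·2100 = 1.319e+04 rad/s.
Step 2 — Component impedances:
  R: Z = R = 918 Ω
  L: Z = jωL = j·1.319e+04·0.00762 = 0 + j100.5 Ω
Step 3 — Series combination: Z_total = R + L = 918 + j100.5 Ω = 923.5∠6.3° Ω.

Z = 918 + j100.5 Ω = 923.5∠6.3° Ω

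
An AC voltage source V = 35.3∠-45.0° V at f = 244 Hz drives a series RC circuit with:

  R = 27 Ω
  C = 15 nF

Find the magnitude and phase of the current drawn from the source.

Step 1 — Angular frequency: ω = 2π·f = 2π·244 = 1533 rad/s.
Step 2 — Component impedances:
  R: Z = R = 27 Ω
  C: Z = 1/(jωC) = -j/(ω·C) = 0 - j4.348e+04 Ω
Step 3 — Series combination: Z_total = R + C = 27 - j4.348e+04 Ω = 4.348e+04∠-90.0° Ω.
Step 4 — Source phasor: V = 35.3∠-45.0° V = 24.96 - j24.96 V.
Step 5 — Ohm's law: I = V / Z_total = (24.96 - j24.96) / (27 - j4.348e+04) = 0.0005744 + j0.0005737 A.
Step 6 — Convert to polar: |I| = 0.0008118 A, ∠I = 45.0°.

I = 0.0008118∠45.0° A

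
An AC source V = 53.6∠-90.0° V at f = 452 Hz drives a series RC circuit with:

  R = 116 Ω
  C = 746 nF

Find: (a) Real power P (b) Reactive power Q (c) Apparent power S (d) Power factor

Step 1 — Angular frequency: ω = 2π·f = 2π·452 = 2840 rad/s.
Step 2 — Component impedances:
  R: Z = R = 116 Ω
  C: Z = 1/(jωC) = -j/(ω·C) = 0 - j472 Ω
Step 3 — Series combination: Z_total = R + C = 116 - j472 Ω = 486∠-76.2° Ω.
Step 4 — Source phasor: V = 53.6∠-90.0° V = 0 - j53.6 V.
Step 5 — Current: I = V / Z = 0.1071 - j0.02632 A = 0.1103∠-13.8° A.
Step 6 — Complex power: S = V·I* = 1.411 - j5.74 VA.
Step 7 — Real power: P = Re(S) = 1.411 W.
Step 8 — Reactive power: Q = Im(S) = -5.74 VAR.
Step 9 — Apparent power: |S| = 5.911 VA.
Step 10 — Power factor: PF = P/|S| = 0.2387 (leading).

(a) P = 1.411 W  (b) Q = -5.74 VAR  (c) S = 5.911 VA  (d) PF = 0.2387 (leading)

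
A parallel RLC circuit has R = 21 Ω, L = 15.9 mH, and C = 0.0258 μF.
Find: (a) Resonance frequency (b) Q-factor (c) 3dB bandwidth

Step 1 — Resonance: ω₀ = 1/√(LC) = 1/√(0.0159·2.58e-08) = 4.937e+04 rad/s.
Step 2 — f₀ = ω₀/(2π) = 7858 Hz.
Step 3 — Parallel Q: Q = R/(ω₀L) = 21/(4.937e+04·0.0159) = 0.02675.
Step 4 — Bandwidth: Δω = ω₀/Q = 1.846e+06 rad/s; BW = Δω/(2π) = 2.938e+05 Hz.

(a) f₀ = 7858 Hz  (b) Q = 0.02675  (c) BW = 2.938e+05 Hz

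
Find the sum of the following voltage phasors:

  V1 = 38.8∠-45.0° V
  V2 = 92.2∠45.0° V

Step 1 — Convert each phasor to rectangular form:
  V1 = 38.8·(cos(-45.0°) + j·sin(-45.0°)) = 27.44 - j27.44 V
  V2 = 92.2·(cos(45.0°) + j·sin(45.0°)) = 65.2 + j65.2 V
Step 2 — Sum components: V_total = 92.63 + j37.76 V.
Step 3 — Convert to polar: |V_total| = 100 V, ∠V_total = 22.2°.

V_total = 100∠22.2° V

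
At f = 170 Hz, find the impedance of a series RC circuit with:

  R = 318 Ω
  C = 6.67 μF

Step 1 — Angular frequency: ω = 2π·f = 2π·170 = 1068 rad/s.
Step 2 — Component impedances:
  R: Z = R = 318 Ω
  C: Z = 1/(jωC) = -j/(ω·C) = 0 - j140.4 Ω
Step 3 — Series combination: Z_total = R + C = 318 - j140.4 Ω = 347.6∠-23.8° Ω.

Z = 318 - j140.4 Ω = 347.6∠-23.8° Ω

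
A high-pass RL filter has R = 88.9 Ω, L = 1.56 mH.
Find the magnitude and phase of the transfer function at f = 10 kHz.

Step 1 — Angular frequency: ω = 2π·1e+04 = 6.283e+04 rad/s.
Step 2 — Transfer function: H(jω) = jωL/(R + jωL).
Step 3 — Numerator jωL = j·98.02; denominator R + jωL = 88.9 + j98.02.
Step 4 — H = 0.5487 + j0.4976.
Step 5 — Magnitude: |H| = 0.7407 (-2.6 dB); phase: φ = 42.2°.

|H| = 0.7407 (-2.6 dB), φ = 42.2°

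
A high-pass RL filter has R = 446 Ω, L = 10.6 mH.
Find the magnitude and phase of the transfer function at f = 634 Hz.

Step 1 — Angular frequency: ω = 2π·634 = 3984 rad/s.
Step 2 — Transfer function: H(jω) = jωL/(R + jωL).
Step 3 — Numerator jωL = j·42.23; denominator R + jωL = 446 + j42.23.
Step 4 — H = 0.008884 + j0.09383.
Step 5 — Magnitude: |H| = 0.09425 (-20.5 dB); phase: φ = 84.6°.

|H| = 0.09425 (-20.5 dB), φ = 84.6°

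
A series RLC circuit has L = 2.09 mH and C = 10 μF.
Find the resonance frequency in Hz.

Step 1 — Resonance condition Im(Z)=0 gives ω₀ = 1/√(LC).
Step 2 — ω₀ = 1/√(0.00209·1e-05) = 6917 rad/s.
Step 3 — f₀ = ω₀/(2π) = 1101 Hz.

f₀ = 1101 Hz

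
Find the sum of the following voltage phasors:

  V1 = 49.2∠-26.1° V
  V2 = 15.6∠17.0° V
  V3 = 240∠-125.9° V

Step 1 — Convert each phasor to rectangular form:
  V1 = 49.2·(cos(-26.1°) + j·sin(-26.1°)) = 44.18 - j21.65 V
  V2 = 15.6·(cos(17.0°) + j·sin(17.0°)) = 14.92 + j4.561 V
  V3 = 240·(cos(-125.9°) + j·sin(-125.9°)) = -140.7 - j194.4 V
Step 2 — Sum components: V_total = -81.63 - j211.5 V.
Step 3 — Convert to polar: |V_total| = 226.7 V, ∠V_total = -111.1°.

V_total = 226.7∠-111.1° V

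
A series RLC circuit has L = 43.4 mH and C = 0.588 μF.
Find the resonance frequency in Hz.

Step 1 — Resonance condition Im(Z)=0 gives ω₀ = 1/√(LC).
Step 2 — ω₀ = 1/√(0.0434·5.88e-07) = 6260 rad/s.
Step 3 — f₀ = ω₀/(2π) = 996.3 Hz.

f₀ = 996.3 Hz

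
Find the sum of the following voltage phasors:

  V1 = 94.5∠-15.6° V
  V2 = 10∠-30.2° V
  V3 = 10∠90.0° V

Step 1 — Convert each phasor to rectangular form:
  V1 = 94.5·(cos(-15.6°) + j·sin(-15.6°)) = 91.02 - j25.41 V
  V2 = 10·(cos(-30.2°) + j·sin(-30.2°)) = 8.643 - j5.03 V
  V3 = 10·(cos(90.0°) + j·sin(90.0°)) = 0 + j10 V
Step 2 — Sum components: V_total = 99.66 - j20.44 V.
Step 3 — Convert to polar: |V_total| = 101.7 V, ∠V_total = -11.6°.

V_total = 101.7∠-11.6° V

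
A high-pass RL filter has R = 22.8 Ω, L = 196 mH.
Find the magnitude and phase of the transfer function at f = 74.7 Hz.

Step 1 — Angular frequency: ω = 2π·74.7 = 469.4 rad/s.
Step 2 — Transfer function: H(jω) = jωL/(R + jωL).
Step 3 — Numerator jωL = j·91.99; denominator R + jωL = 22.8 + j91.99.
Step 4 — H = 0.9421 + j0.2335.
Step 5 — Magnitude: |H| = 0.9706 (-0.3 dB); phase: φ = 13.9°.

|H| = 0.9706 (-0.3 dB), φ = 13.9°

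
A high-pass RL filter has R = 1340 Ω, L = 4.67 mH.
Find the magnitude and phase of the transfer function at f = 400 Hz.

Step 1 — Angular frequency: ω = 2π·400 = 2513 rad/s.
Step 2 — Transfer function: H(jω) = jωL/(R + jωL).
Step 3 — Numerator jωL = j·11.74; denominator R + jωL = 1340 + j11.74.
Step 4 — H = 7.671e-05 + j0.008758.
Step 5 — Magnitude: |H| = 0.008759 (-41.2 dB); phase: φ = 89.5°.

|H| = 0.008759 (-41.2 dB), φ = 89.5°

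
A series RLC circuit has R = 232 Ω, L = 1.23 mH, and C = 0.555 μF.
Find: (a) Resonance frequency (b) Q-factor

Step 1 — Resonance condition Im(Z)=0 gives ω₀ = 1/√(LC).
Step 2 — ω₀ = 1/√(0.00123·5.55e-07) = 3.827e+04 rad/s.
Step 3 — f₀ = ω₀/(2π) = 6091 Hz.
Step 4 — Series Q: Q = ω₀L/R = 3.827e+04·0.00123/232 = 0.2029.

(a) f₀ = 6091 Hz  (b) Q = 0.2029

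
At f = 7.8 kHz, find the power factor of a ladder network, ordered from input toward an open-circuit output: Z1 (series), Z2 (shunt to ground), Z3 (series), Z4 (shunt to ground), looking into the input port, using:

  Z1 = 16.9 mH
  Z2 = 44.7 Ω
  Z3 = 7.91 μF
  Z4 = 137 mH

Step 1 — Angular frequency: ω = 2π·f = 2π·7800 = 4.901e+04 rad/s.
Step 2 — Component impedances:
  Z1: Z = jωL = j·4.901e+04·0.0169 = 0 + j828.2 Ω
  Z2: Z = R = 44.7 Ω
  Z3: Z = 1/(jωC) = -j/(ω·C) = 0 - j2.58 Ω
  Z4: Z = jωL = j·4.901e+04·0.137 = 0 + j6714 Ω
Step 3 — Ladder network (open output): work backward from the far end, alternating series and parallel combinations. Z_in = 44.7 + j828.5 Ω = 829.8∠86.9° Ω.
Step 4 — Power factor: PF = cos(φ) = Re(Z)/|Z| = 44.7/829.8 = 0.05387.
Step 5 — Type: Im(Z) = 828.5 ⇒ lagging (phase φ = 86.9°).

PF = 0.05387 (lagging, φ = 86.9°)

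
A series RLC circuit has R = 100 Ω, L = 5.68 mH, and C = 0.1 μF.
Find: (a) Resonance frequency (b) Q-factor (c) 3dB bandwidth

Step 1 — Resonance: ω₀ = 1/√(LC) = 1/√(0.00568·1e-07) = 4.196e+04 rad/s.
Step 2 — f₀ = ω₀/(2π) = 6678 Hz.
Step 3 — Series Q: Q = ω₀L/R = 4.196e+04·0.00568/100 = 2.383.
Step 4 — Bandwidth: Δω = ω₀/Q = 1.761e+04 rad/s; BW = Δω/(2π) = 2802 Hz.

(a) f₀ = 6678 Hz  (b) Q = 2.383  (c) BW = 2802 Hz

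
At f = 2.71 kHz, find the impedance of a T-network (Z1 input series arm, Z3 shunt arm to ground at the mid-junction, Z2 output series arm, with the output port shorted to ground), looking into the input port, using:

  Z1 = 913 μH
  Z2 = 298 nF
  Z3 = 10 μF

Step 1 — Angular frequency: ω = 2π·f = 2π·2710 = 1.703e+04 rad/s.
Step 2 — Component impedances:
  Z1: Z = jωL = j·1.703e+04·0.000913 = 0 + j15.55 Ω
  Z2: Z = 1/(jωC) = -j/(ω·C) = 0 - j197.1 Ω
  Z3: Z = 1/(jωC) = -j/(ω·C) = 0 - j5.873 Ω
Step 3 — With the output port shorted to ground, the output series arm Z2 runs from the junction to ground; the shunt arm Z3 also runs from the junction to ground. They appear in parallel: Z3 || Z2 = 0 - j5.703 Ω.
Step 4 — Series with input arm Z1: Z_in = Z1 + (Z3 || Z2) = 0 + j9.843 Ω = 9.843∠90.0° Ω.

Z = 0 + j9.843 Ω = 9.843∠90.0° Ω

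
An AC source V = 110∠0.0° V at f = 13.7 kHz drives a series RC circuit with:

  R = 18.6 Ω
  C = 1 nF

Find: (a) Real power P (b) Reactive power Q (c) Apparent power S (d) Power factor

Step 1 — Angular frequency: ω = 2π·f = 2π·1.37e+04 = 8.608e+04 rad/s.
Step 2 — Component impedances:
  R: Z = R = 18.6 Ω
  C: Z = 1/(jωC) = -j/(ω·C) = 0 - j1.162e+04 Ω
Step 3 — Series combination: Z_total = R + C = 18.6 - j1.162e+04 Ω = 1.162e+04∠-89.9° Ω.
Step 4 — Source phasor: V = 110∠0.0° V = 110 V.
Step 5 — Current: I = V / Z = 1.516e-05 + j0.009469 A = 0.009469∠89.9° A.
Step 6 — Complex power: S = V·I* = 0.001668 - j1.042 VA.
Step 7 — Real power: P = Re(S) = 0.001668 W.
Step 8 — Reactive power: Q = Im(S) = -1.042 VAR.
Step 9 — Apparent power: |S| = 1.042 VA.
Step 10 — Power factor: PF = P/|S| = 0.001601 (leading).

(a) P = 0.001668 W  (b) Q = -1.042 VAR  (c) S = 1.042 VA  (d) PF = 0.001601 (leading)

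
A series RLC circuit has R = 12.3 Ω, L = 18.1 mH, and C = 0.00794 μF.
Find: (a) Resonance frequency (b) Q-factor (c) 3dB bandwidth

Step 1 — Resonance: ω₀ = 1/√(LC) = 1/√(0.0181·7.94e-09) = 8.342e+04 rad/s.
Step 2 — f₀ = ω₀/(2π) = 1.328e+04 Hz.
Step 3 — Series Q: Q = ω₀L/R = 8.342e+04·0.0181/12.3 = 122.8.
Step 4 — Bandwidth: Δω = ω₀/Q = 679.6 rad/s; BW = Δω/(2π) = 108.2 Hz.

(a) f₀ = 1.328e+04 Hz  (b) Q = 122.8  (c) BW = 108.2 Hz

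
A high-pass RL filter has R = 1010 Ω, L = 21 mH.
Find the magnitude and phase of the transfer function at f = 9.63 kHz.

Step 1 — Angular frequency: ω = 2π·9630 = 6.051e+04 rad/s.
Step 2 — Transfer function: H(jω) = jωL/(R + jωL).
Step 3 — Numerator jωL = j·1271; denominator R + jωL = 1010 + j1271.
Step 4 — H = 0.6128 + j0.4871.
Step 5 — Magnitude: |H| = 0.7828 (-2.1 dB); phase: φ = 38.5°.

|H| = 0.7828 (-2.1 dB), φ = 38.5°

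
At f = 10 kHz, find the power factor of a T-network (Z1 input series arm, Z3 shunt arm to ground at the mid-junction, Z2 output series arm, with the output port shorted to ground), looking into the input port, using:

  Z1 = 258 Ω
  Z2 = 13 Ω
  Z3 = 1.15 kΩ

Step 1 — Angular frequency: ω = 2π·f = 2π·1e+04 = 6.283e+04 rad/s.
Step 2 — Component impedances:
  Z1: Z = R = 258 Ω
  Z2: Z = R = 13 Ω
  Z3: Z = R = 1150 Ω
Step 3 — With the output port shorted to ground, the output series arm Z2 runs from the junction to ground; the shunt arm Z3 also runs from the junction to ground. They appear in parallel: Z3 || Z2 = 12.85 Ω.
Step 4 — Series with input arm Z1: Z_in = Z1 + (Z3 || Z2) = 270.9 Ω = 270.9∠0.0° Ω.
Step 5 — Power factor: PF = cos(φ) = Re(Z)/|Z| = 270.9/270.9 = 1.
Step 6 — Type: Im(Z) = 0 ⇒ unity (phase φ = 0.0°).

PF = 1 (unity, φ = 0.0°)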